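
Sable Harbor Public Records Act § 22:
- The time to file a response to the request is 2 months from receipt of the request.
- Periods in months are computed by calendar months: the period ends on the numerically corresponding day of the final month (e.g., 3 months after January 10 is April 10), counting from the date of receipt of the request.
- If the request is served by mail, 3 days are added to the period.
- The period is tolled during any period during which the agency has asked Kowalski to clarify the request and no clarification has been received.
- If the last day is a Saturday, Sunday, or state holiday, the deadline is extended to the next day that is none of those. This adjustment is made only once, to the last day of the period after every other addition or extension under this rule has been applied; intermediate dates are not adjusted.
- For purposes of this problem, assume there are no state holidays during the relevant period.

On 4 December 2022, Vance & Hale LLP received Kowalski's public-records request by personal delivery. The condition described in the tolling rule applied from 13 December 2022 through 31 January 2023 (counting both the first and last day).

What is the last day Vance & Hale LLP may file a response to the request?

March 27, 2023

2 months after 4 December 2022 is February 4, 2023.
Service was not by mail, so no mail extension applies.
From December 13, 2022 through January 31, 2023 inclusive is 50 days; tolling adds 50 days: February 4, 2023 + 50 days = March 26, 2023.
March 26, 2023 is Sunday. The next qualifying day is March 27, 2023.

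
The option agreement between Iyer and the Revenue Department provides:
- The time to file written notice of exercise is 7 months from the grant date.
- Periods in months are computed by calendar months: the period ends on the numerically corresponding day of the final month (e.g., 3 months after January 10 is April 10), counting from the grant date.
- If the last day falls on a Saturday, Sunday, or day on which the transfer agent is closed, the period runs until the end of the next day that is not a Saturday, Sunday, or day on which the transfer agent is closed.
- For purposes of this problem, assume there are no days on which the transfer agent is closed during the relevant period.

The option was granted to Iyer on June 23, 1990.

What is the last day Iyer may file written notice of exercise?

January 23, 1991

7 months after June 23, 1990 is January 23, 1991.
January 23, 1991 is a Wednesday and not a day on which the transfer agent is closed, so no extension applies.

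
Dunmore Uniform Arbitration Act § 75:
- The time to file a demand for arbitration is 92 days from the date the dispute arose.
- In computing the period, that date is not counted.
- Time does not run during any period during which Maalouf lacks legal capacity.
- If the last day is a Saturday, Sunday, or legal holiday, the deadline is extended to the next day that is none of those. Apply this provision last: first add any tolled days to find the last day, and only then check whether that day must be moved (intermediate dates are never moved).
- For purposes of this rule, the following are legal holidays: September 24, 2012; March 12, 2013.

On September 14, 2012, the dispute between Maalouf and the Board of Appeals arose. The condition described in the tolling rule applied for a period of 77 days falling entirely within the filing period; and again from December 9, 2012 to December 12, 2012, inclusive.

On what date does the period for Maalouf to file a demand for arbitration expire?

March 6, 2013

92 days after September 14, 2012 is December 15, 2012.
Tolling adds 77 days: December 15, 2012 + 77 days = March 2, 2013.
From December 9, 2012 through December 12, 2012 inclusive is 4 days; tolling adds 4 days: March 2, 2013 + 4 days = March 6, 2013.
March 6, 2013 is a Wednesday and not a legal holiday, so no extension applies.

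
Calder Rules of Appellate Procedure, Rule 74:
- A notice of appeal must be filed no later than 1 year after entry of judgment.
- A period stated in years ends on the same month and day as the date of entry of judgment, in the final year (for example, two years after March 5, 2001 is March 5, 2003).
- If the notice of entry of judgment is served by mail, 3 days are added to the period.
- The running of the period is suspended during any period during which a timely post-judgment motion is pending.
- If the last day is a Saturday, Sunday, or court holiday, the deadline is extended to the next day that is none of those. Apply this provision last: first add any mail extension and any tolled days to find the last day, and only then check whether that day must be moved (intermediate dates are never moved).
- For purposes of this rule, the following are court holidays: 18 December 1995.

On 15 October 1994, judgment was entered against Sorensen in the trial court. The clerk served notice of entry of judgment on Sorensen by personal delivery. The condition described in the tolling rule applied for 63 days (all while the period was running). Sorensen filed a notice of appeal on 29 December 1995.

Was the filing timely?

No

1 year after 15 October 1994 is October 15, 1995.
Service was not by mail, so no mail extension applies.
Tolling adds 63 days: October 15, 1995 + 63 days = December 17, 1995.
December 17, 1995 is Sunday; December 18, 1995 is a listed holiday. The next qualifying day is December 19, 1995.
The deadline is December 19, 1995; the filing on December 29, 1995 is after that date.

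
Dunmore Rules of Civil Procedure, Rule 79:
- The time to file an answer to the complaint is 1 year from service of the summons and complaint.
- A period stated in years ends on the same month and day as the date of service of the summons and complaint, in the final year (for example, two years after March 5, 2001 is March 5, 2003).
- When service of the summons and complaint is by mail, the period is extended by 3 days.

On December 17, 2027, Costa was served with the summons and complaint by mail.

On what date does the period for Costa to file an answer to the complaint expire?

December 20, 2028

1 year after December 17, 2027 is December 17, 2028.
Service was by mail, adding 3 days: December 17, 2028 + 3 days = December 20, 2028.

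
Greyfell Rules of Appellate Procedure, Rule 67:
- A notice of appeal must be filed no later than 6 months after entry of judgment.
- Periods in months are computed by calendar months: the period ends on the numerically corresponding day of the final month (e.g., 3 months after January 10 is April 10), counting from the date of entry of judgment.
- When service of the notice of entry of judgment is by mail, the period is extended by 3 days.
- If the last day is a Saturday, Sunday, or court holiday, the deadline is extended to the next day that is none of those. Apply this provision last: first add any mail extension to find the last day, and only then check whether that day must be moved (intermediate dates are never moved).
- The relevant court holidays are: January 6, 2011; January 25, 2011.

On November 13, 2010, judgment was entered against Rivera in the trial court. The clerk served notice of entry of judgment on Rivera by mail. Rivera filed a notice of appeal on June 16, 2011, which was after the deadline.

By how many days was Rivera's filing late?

31 days

6 months after November 13, 2010 is May 13, 2011.
Service was by mail, adding 3 days: May 13, 2011 + 3 days = May 16, 2011.
May 16, 2011 is a Monday and not a court holiday, so no extension applies.
The deadline is May 16, 2011; from May 16, 2011 to June 16, 2011 is 31 days.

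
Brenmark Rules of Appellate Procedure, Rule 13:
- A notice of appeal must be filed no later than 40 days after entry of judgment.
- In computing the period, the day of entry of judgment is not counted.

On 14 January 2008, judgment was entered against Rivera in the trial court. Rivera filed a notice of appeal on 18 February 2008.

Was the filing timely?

40 days after 14 January 2008 is February 23, 2008.
The deadline is February 23, 2008; the filing on February 18, 2008 is on or before that date.

Yes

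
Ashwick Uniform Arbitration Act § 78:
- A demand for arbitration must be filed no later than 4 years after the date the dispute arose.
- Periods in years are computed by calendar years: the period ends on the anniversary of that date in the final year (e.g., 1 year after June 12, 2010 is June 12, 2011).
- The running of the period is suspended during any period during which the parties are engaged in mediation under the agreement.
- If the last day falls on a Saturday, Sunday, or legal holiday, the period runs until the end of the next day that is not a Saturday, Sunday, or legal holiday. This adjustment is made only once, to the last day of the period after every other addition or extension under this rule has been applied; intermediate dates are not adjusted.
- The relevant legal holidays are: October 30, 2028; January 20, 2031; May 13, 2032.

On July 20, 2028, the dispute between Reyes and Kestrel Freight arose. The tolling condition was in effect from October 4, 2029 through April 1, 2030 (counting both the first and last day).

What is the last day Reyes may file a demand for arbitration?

4 years after July 20, 2028 is July 20, 2032.
From October 4, 2029 through April 1, 2030 inclusive is 180 days; tolling adds 180 days: July 20, 2032 + 180 days = January 16, 2033.
January 16, 2033 is Sunday. The next qualifying day is January 17, 2033.

January 17, 2033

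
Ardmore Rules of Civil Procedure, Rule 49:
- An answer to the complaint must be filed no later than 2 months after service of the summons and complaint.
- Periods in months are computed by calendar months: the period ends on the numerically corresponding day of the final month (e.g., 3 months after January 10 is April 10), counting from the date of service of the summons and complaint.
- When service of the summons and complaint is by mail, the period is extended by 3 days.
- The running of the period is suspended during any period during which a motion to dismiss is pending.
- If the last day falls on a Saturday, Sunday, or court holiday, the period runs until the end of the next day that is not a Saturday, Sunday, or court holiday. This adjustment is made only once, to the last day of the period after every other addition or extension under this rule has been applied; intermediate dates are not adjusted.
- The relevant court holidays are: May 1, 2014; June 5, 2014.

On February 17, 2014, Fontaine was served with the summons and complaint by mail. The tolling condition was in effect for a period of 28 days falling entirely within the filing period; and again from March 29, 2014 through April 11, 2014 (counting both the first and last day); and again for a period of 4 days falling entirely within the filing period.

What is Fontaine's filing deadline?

2 months after February 17, 2014 is April 17, 2014.
Service was by mail, adding 3 days: April 17, 2014 + 3 days = April 20, 2014.
Tolling adds 28 days: April 20, 2014 + 28 days = May 18, 2014.
From March 29, 2014 through April 11, 2014 inclusive is 14 days; tolling adds 14 days: May 18, 2014 + 14 days = June 1, 2014.
Tolling adds 4 days: June 1, 2014 + 4 days = June 5, 2014.
June 5, 2014 is a listed holiday. The next qualifying day is June 6, 2014.

June 6, 2014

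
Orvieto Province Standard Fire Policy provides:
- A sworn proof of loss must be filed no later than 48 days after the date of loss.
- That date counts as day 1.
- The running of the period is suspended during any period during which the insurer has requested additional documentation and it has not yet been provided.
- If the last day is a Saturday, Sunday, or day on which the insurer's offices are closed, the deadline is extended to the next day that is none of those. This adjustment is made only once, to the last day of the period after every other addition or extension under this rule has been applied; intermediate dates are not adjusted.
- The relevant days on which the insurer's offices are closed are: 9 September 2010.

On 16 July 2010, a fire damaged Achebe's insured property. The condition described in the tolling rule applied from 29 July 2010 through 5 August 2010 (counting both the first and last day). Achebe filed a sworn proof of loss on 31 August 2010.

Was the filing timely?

Yes

Counting 16 July 2010 as day 1, day 48 is September 1, 2010.
From July 29, 2010 through August 5, 2010 inclusive is 8 days; tolling adds 8 days: September 1, 2010 + 8 days = September 9, 2010.
September 9, 2010 is a listed holiday. The next qualifying day is September 10, 2010.
The deadline is September 10, 2010; the filing on August 31, 2010 is on or before that date.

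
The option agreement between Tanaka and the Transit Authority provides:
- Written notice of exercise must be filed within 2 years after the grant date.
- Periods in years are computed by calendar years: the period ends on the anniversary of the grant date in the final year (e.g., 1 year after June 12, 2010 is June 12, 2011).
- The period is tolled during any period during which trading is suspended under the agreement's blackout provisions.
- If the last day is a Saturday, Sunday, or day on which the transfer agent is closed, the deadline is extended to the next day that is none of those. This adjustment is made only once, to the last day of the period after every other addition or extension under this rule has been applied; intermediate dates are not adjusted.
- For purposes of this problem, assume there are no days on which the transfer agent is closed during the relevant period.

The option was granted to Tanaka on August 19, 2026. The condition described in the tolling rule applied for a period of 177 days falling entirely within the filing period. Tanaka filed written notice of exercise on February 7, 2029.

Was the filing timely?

Yes

2 years after August 19, 2026 is August 19, 2028.
Tolling adds 177 days: August 19, 2028 + 177 days = February 12, 2029.
February 12, 2029 is a Monday and not a day on which the transfer agent is closed, so no extension applies.
The deadline is February 12, 2029; the filing on February 7, 2029 is on or before that date.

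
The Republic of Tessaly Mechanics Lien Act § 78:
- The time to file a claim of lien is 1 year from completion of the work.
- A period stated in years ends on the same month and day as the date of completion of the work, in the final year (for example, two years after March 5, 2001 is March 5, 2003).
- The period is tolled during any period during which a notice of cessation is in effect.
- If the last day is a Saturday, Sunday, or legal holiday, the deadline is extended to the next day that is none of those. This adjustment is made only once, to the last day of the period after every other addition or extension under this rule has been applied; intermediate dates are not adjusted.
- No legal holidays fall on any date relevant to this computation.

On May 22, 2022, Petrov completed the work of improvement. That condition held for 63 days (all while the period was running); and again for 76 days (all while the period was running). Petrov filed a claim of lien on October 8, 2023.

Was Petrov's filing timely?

Yes

1 year after May 22, 2022 is May 22, 2023.
Tolling adds 63 days: May 22, 2023 + 63 days = July 24, 2023.
Tolling adds 76 days: July 24, 2023 + 76 days = October 8, 2023.
October 8, 2023 is Sunday. The next qualifying day is October 9, 2023.
The deadline is October 9, 2023; the filing on October 8, 2023 is on or before that date.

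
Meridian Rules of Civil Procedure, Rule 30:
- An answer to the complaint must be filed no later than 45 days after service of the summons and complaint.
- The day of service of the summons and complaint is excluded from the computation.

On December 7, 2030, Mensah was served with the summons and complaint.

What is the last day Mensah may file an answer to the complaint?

January 21, 2031

45 days after December 7, 2030 is January 21, 2031.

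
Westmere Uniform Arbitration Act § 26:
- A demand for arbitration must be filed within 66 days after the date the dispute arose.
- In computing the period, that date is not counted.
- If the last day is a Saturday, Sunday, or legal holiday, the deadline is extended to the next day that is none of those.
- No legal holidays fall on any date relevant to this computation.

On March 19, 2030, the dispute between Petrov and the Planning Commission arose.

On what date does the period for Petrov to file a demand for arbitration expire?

66 days after March 19, 2030 is May 24, 2030.
May 24, 2030 is a Friday and not a legal holiday, so no extension applies.

May 24, 2030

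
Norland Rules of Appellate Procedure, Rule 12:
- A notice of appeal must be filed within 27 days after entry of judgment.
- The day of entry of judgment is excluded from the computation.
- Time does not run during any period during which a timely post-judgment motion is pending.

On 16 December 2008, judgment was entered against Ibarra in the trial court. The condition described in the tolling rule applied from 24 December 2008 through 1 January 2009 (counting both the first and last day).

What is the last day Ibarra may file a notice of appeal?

27 days after 16 December 2008 is January 12, 2009.
From December 24, 2008 through January 1, 2009 inclusive is 9 days; tolling adds 9 days: January 12, 2009 + 9 days = January 21, 2009.

January 21, 2009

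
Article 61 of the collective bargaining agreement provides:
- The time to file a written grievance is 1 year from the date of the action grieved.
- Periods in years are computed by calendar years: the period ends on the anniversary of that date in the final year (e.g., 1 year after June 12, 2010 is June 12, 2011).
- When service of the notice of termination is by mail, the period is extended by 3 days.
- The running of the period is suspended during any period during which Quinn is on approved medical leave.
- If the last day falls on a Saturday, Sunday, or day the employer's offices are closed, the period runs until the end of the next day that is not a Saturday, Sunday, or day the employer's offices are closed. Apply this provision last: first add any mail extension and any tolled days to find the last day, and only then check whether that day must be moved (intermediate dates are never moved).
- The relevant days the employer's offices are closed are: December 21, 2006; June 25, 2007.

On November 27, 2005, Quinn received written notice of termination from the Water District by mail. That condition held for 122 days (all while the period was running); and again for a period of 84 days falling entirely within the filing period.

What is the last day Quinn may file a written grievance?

1 year after November 27, 2005 is November 27, 2006.
Service was by mail, adding 3 days: November 27, 2006 + 3 days = November 30, 2006.
Tolling adds 122 days: November 30, 2006 + 122 days = April 1, 2007.
Tolling adds 84 days: April 1, 2007 + 84 days = June 24, 2007.
June 24, 2007 is Sunday; June 25, 2007 is a listed holiday. The next qualifying day is June 26, 2007.

June 26, 2007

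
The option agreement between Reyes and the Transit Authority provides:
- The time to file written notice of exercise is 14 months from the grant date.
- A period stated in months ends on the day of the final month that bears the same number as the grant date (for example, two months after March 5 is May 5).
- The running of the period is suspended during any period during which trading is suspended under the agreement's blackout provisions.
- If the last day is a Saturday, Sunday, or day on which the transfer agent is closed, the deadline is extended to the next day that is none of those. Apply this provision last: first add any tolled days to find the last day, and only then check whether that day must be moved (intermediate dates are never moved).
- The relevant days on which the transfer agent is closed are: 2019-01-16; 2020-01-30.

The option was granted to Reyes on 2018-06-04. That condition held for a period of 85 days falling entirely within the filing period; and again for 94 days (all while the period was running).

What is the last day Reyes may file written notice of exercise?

14 months after 2018-06-04 is August 4, 2019.
Tolling adds 85 days: August 4, 2019 + 85 days = October 28, 2019.
Tolling adds 94 days: October 28, 2019 + 94 days = January 30, 2020.
January 30, 2020 is a listed holiday. The next qualifying day is January 31, 2020.

January 31, 2020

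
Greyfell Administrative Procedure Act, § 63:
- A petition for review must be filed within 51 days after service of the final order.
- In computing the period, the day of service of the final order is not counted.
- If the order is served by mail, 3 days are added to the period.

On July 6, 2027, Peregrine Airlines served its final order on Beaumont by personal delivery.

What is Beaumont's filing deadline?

August 26, 2027

51 days after July 6, 2027 is August 26, 2027.
Service was not by mail, so no mail extension applies.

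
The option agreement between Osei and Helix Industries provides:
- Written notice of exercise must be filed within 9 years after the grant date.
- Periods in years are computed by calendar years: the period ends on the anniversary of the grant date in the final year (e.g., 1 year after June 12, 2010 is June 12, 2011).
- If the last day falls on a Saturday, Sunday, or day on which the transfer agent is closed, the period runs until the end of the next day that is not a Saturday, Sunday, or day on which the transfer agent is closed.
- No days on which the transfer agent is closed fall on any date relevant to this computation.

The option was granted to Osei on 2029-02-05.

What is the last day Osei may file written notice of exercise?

9 years after 2029-02-05 is February 5, 2038.
February 5, 2038 is a Friday and not a day on which the transfer agent is closed, so no extension applies.

February 5, 2038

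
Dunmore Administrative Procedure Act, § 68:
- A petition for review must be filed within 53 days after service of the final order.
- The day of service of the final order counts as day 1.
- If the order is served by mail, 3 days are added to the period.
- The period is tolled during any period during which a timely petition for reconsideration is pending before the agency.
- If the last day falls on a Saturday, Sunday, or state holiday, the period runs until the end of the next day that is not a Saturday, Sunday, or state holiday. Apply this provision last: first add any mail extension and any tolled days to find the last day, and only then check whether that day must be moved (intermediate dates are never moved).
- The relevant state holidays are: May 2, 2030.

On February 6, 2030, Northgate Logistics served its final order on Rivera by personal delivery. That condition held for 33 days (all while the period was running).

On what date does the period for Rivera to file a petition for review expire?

Counting February 6, 2030 as day 1, day 53 is March 30, 2030.
Service was not by mail, so no mail extension applies.
Tolling adds 33 days: March 30, 2030 + 33 days = May 2, 2030.
May 2, 2030 is a listed holiday. The next qualifying day is May 3, 2030.

May 3, 2030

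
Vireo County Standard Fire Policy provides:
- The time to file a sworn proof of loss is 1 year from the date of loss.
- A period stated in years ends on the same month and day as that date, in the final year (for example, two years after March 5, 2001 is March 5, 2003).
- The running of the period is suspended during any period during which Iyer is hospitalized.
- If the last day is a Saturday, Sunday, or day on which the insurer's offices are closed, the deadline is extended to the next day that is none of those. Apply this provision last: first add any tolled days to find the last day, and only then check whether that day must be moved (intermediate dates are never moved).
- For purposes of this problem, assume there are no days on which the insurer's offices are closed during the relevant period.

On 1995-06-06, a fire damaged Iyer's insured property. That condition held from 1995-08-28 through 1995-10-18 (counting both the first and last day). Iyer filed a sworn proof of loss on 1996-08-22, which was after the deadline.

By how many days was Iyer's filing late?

24 days

1 year after 1995-06-06 is June 6, 1996.
From August 28, 1995 through October 18, 1995 inclusive is 52 days; tolling adds 52 days: June 6, 1996 + 52 days = July 28, 1996.
July 28, 1996 is Sunday. The next qualifying day is July 29, 1996.
The deadline is July 29, 1996; from July 29, 1996 to August 22, 1996 is 24 days.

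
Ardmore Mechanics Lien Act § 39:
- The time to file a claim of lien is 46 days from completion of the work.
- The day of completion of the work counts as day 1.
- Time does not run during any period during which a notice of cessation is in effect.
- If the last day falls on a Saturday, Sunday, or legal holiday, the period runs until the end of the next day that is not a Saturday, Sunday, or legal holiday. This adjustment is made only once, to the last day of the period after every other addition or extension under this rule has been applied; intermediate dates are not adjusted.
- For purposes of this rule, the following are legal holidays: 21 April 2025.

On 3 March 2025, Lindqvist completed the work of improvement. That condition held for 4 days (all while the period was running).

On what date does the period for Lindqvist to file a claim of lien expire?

April 22, 2025

Counting 3 March 2025 as day 1, day 46 is April 17, 2025.
Tolling adds 4 days: April 17, 2025 + 4 days = April 21, 2025.
April 21, 2025 is a listed holiday. The next qualifying day is April 22, 2025.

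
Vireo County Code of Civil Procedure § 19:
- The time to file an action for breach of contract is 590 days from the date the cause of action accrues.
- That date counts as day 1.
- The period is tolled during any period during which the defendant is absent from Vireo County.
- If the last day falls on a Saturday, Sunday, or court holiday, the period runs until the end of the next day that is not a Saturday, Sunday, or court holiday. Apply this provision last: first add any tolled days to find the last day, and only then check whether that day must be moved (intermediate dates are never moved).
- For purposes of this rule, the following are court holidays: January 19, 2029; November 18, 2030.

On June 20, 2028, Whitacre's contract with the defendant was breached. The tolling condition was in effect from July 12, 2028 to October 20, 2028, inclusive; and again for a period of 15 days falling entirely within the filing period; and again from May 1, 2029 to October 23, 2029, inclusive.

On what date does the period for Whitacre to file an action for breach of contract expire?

November 19, 2030

Counting June 20, 2028 as day 1, day 590 is January 30, 2030.
From July 12, 2028 through October 20, 2028 inclusive is 101 days; tolling adds 101 days: January 30, 2030 + 101 days = May 11, 2030.
Tolling adds 15 days: May 11, 2030 + 15 days = May 26, 2030.
From May 1, 2029 through October 23, 2029 inclusive is 176 days; tolling adds 176 days: May 26, 2030 + 176 days = November 18, 2030.
November 18, 2030 is a listed holiday. The next qualifying day is November 19, 2030.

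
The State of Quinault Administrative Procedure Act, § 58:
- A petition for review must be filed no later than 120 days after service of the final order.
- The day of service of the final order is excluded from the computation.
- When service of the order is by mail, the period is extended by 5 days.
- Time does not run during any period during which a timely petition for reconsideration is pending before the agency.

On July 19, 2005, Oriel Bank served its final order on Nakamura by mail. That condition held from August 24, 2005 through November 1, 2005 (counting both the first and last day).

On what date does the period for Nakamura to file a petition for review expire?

January 30, 2006

120 days after July 19, 2005 is November 16, 2005.
Service was by mail, adding 5 days: November 16, 2005 + 5 days = November 21, 2005.
From August 24, 2005 through November 1, 2005 inclusive is 70 days; tolling adds 70 days: November 21, 2005 + 70 days = January 30, 2006.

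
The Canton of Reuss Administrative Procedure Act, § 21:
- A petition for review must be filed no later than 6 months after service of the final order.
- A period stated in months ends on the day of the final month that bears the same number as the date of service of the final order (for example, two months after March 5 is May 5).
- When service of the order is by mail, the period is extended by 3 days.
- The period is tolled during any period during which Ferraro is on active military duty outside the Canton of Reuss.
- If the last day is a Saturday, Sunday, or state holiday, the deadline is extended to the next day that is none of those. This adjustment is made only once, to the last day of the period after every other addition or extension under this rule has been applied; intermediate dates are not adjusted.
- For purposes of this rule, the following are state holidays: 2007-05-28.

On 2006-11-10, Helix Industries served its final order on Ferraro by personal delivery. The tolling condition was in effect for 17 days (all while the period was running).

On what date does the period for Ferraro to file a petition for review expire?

6 months after 2006-11-10 is May 10, 2007.
Service was not by mail, so no mail extension applies.
Tolling adds 17 days: May 10, 2007 + 17 days = May 27, 2007.
May 27, 2007 is Sunday; May 28, 2007 is a listed holiday. The next qualifying day is May 29, 2007.

May 29, 2007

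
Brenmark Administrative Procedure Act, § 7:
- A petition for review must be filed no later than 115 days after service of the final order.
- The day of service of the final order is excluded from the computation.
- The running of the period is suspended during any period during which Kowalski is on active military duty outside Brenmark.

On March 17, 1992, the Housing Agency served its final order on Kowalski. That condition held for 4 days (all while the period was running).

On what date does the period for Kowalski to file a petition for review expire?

July 14, 1992

115 days after March 17, 1992 is July 10, 1992.
Tolling adds 4 days: July 10, 1992 + 4 days = July 14, 1992.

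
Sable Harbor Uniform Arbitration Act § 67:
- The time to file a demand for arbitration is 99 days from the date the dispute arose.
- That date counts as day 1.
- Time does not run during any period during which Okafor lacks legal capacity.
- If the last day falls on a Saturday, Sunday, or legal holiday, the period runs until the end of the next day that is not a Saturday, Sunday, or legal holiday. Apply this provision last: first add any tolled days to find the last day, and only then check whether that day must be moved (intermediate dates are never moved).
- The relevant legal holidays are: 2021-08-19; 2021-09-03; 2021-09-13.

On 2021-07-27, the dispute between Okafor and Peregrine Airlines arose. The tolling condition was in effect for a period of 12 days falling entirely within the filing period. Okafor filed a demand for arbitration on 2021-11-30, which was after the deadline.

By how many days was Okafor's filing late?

15 days

Counting 2021-07-27 as day 1, day 99 is November 2, 2021.
Tolling adds 12 days: November 2, 2021 + 12 days = November 14, 2021.
November 14, 2021 is Sunday. The next qualifying day is November 15, 2021.
The deadline is November 15, 2021; from November 15, 2021 to November 30, 2021 is 15 days.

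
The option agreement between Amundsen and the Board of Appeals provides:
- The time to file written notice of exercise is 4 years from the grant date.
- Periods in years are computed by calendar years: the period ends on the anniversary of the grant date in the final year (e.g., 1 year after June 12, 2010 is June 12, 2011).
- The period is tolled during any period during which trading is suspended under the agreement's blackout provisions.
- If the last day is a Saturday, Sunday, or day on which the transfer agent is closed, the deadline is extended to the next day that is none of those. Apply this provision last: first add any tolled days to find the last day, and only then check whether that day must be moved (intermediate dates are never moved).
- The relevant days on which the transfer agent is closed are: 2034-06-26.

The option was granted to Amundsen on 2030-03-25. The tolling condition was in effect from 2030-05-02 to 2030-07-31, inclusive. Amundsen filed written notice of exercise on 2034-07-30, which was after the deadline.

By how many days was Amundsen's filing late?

4 years after 2030-03-25 is March 25, 2034.
From May 2, 2030 through July 31, 2030 inclusive is 91 days; tolling adds 91 days: March 25, 2034 + 91 days = June 24, 2034.
June 24, 2034 is Saturday; June 25, 2034 is Sunday; June 26, 2034 is a listed holiday. The next qualifying day is June 27, 2034.
The deadline is June 27, 2034; from June 27, 2034 to July 30, 2034 is 33 days.

33 days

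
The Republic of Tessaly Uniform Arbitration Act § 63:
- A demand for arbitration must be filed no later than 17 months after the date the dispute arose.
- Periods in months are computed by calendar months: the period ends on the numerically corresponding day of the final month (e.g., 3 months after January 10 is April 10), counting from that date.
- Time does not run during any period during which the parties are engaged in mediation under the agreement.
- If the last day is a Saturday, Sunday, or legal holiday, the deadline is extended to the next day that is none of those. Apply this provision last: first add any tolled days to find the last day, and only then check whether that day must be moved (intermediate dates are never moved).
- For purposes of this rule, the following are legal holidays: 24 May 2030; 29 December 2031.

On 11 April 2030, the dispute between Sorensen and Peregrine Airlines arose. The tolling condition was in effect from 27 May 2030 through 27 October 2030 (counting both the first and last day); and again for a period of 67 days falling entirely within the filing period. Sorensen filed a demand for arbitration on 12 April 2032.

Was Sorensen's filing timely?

17 months after 11 April 2030 is September 11, 2031.
From May 27, 2030 through October 27, 2030 inclusive is 154 days; tolling adds 154 days: September 11, 2031 + 154 days = February 12, 2032.
Tolling adds 67 days: February 12, 2032 + 67 days = April 19, 2032.
April 19, 2032 is a Monday and not a legal holiday, so no extension applies.
The deadline is April 19, 2032; the filing on April 12, 2032 is on or before that date.

Yes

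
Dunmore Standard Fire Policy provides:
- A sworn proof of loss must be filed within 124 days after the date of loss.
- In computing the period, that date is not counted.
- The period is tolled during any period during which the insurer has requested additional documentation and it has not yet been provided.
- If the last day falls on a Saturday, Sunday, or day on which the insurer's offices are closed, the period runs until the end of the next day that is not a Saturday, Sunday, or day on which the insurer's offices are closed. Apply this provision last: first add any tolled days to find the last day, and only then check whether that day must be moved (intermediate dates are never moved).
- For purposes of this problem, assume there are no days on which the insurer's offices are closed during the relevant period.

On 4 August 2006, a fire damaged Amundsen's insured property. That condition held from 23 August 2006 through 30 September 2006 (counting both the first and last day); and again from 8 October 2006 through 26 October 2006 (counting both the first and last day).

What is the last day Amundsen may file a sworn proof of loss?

February 2, 2007

124 days after 4 August 2006 is December 6, 2006.
From August 23, 2006 through September 30, 2006 inclusive is 39 days; tolling adds 39 days: December 6, 2006 + 39 days = January 14, 2007.
From October 8, 2006 through October 26, 2006 inclusive is 19 days; tolling adds 19 days: January 14, 2007 + 19 days = February 2, 2007.
February 2, 2007 is a Friday and not a day on which the insurer's offices are closed, so no extension applies.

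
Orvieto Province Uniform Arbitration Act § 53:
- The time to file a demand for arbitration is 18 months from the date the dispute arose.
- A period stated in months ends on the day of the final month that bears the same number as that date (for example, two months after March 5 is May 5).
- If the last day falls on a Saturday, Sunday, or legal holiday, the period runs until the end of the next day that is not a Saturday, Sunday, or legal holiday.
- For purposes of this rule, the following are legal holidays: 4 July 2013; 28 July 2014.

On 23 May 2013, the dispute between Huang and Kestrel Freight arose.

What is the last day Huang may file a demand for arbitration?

November 24, 2014

18 months after 23 May 2013 is November 23, 2014.
November 23, 2014 is Sunday. The next qualifying day is November 24, 2014.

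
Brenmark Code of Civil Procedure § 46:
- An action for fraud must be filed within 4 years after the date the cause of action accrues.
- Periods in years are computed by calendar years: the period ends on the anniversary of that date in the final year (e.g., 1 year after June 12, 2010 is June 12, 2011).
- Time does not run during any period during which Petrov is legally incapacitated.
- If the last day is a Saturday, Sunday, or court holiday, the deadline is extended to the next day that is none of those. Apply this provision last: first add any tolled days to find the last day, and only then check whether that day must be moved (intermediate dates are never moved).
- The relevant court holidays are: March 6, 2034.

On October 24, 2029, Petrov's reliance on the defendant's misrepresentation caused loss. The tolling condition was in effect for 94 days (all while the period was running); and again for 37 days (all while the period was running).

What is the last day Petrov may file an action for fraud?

March 7, 2034

4 years after October 24, 2029 is October 24, 2033.
Tolling adds 94 days: October 24, 2033 + 94 days = January 26, 2034.
Tolling adds 37 days: January 26, 2034 + 37 days = March 4, 2034.
March 4, 2034 is Saturday; March 5, 2034 is Sunday; March 6, 2034 is a listed holiday. The next qualifying day is March 7, 2034.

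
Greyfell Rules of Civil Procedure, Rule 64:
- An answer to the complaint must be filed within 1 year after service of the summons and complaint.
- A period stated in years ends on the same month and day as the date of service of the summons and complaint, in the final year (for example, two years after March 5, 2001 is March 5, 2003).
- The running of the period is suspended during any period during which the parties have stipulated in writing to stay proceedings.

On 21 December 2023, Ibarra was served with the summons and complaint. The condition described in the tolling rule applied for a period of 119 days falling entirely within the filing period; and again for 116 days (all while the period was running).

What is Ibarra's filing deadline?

1 year after 21 December 2023 is December 21, 2024.
Tolling adds 119 days: December 21, 2024 + 119 days = April 19, 2025.
Tolling adds 116 days: April 19, 2025 + 116 days = August 13, 2025.

August 13, 2025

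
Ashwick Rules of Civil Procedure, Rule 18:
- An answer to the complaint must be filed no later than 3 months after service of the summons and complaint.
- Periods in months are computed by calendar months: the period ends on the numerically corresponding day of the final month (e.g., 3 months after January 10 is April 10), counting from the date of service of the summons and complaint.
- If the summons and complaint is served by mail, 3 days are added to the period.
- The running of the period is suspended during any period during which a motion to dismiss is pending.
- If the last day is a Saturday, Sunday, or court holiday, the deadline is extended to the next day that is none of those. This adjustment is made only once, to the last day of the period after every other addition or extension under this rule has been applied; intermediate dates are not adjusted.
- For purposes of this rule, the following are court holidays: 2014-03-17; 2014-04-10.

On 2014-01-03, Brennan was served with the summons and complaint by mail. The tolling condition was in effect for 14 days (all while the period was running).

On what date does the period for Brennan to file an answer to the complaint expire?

3 months after 2014-01-03 is April 3, 2014.
Service was by mail, adding 3 days: April 3, 2014 + 3 days = April 6, 2014.
Tolling adds 14 days: April 6, 2014 + 14 days = April 20, 2014.
April 20, 2014 is Sunday. The next qualifying day is April 21, 2014.

April 21, 2014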